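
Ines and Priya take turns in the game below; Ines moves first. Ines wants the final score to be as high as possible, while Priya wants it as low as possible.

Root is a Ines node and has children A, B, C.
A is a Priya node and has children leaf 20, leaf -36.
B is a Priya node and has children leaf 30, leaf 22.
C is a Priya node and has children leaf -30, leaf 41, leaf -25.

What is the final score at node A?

A (Priya): min(20, -36) = -36

-36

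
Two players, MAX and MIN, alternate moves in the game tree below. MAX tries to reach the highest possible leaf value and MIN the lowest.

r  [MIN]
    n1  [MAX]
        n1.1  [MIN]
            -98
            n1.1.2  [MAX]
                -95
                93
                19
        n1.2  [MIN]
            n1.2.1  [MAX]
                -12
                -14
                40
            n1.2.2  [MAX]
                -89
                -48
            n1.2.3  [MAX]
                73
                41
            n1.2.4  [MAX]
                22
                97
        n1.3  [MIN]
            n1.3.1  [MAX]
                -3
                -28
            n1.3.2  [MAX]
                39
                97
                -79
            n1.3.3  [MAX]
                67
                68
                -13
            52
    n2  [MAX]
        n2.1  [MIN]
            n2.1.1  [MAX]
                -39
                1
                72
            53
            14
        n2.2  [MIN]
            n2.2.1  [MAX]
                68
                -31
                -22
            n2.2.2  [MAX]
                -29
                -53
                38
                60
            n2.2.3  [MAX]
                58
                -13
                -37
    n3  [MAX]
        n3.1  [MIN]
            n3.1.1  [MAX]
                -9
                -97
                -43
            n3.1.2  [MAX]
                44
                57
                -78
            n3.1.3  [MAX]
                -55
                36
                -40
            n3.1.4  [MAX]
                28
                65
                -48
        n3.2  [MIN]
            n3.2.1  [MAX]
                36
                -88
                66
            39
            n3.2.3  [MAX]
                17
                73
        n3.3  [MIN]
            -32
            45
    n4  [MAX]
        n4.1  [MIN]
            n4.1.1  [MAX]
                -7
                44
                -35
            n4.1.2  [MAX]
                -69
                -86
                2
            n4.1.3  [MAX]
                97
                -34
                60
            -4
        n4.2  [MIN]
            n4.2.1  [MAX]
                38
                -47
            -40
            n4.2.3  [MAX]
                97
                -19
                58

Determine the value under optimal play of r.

-4

n1.1.2 (MAX): max(-95, 93, 19) = 93
n1.1 (MIN): min(-98, 93) = -98
n1.2.1 (MAX): max(-12, -14, 40) = 40
n1.2.2 (MAX): max(-89, -48) = -48
n1.2.3 (MAX): max(73, 41) = 73
n1.2.4 (MAX): max(22, 97) = 97
n1.2 (MIN): min(40, -48, 73, 97) = -48
n1.3.1 (MAX): max(-3, -28) = -3
n1.3.2 (MAX): max(39, 97, -79) = 97
n1.3.3 (MAX): max(67, 68, -13) = 68
n1.3 (MIN): min(-3, 97, 68, 52) = -3
n1 (MAX): max(-98, -48, -3) = -3
n2.1.1 (MAX): max(-39, 1, 72) = 72
n2.1 (MIN): min(72, 53, 14) = 14
n2.2.1 (MAX): max(68, -31, -22) = 68
n2.2.2 (MAX): max(-29, -53, 38, 60) = 60
n2.2.3 (MAX): max(58, -13, -37) = 58
n2.2 (MIN): min(68, 60, 58) = 58
n2 (MAX): max(14, 58) = 58
n3.1.1 (MAX): max(-9, -97, -43) = -9
n3.1.2 (MAX): max(44, 57, -78) = 57
n3.1.3 (MAX): max(-55, 36, -40) = 36
n3.1.4 (MAX): max(28, 65, -48) = 65
n3.1 (MIN): min(-9, 57, 36, 65) = -9
n3.2.1 (MAX): max(36, -88, 66) = 66
n3.2.3 (MAX): max(17, 73) = 73
n3.2 (MIN): min(66, 39, 73) = 39
n3.3 (MIN): min(-32, 45) = -32
n3 (MAX): max(-9, 39, -32) = 39
n4.1.1 (MAX): max(-7, 44, -35) = 44
n4.1.2 (MAX): max(-69, -86, 2) = 2
n4.1.3 (MAX): max(97, -34, 60) = 97
n4.1 (MIN): min(44, 2, 97, -4) = -4
n4.2.1 (MAX): max(38, -47) = 38
n4.2.3 (MAX): max(97, -19, 58) = 97
n4.2 (MIN): min(38, -40, 97) = -40
n4 (MAX): max(-4, -40) = -4
r (MIN): min(-3, 58, 39, -4) = -4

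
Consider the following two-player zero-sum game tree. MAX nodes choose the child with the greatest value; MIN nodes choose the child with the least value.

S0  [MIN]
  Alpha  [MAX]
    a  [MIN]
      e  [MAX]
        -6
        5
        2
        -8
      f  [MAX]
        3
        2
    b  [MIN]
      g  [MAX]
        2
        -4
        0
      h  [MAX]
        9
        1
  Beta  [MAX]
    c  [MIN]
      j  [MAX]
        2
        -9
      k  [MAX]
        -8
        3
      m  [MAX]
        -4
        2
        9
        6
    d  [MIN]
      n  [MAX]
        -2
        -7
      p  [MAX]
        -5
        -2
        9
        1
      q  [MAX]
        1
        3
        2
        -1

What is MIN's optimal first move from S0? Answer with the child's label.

Beta

e (MAX): max(-6, 5, 2, -8) = 5
f (MAX): max(3, 2) = 3
a (MIN): min(5, 3) = 3
g (MAX): max(2, -4, 0) = 2
h (MAX): max(9, 1) = 9
b (MIN): min(2, 9) = 2
Alpha (MAX): max(3, 2) = 3
j (MAX): max(2, -9) = 2
k (MAX): max(-8, 3) = 3
m (MAX): max(-4, 2, 9, 6) = 9
c (MIN): min(2, 3, 9) = 2
n (MAX): max(-2, -7) = -2
p (MAX): max(-5, -2, 9, 1) = 9
q (MAX): max(1, 3, 2, -1) = 3
d (MIN): min(-2, 9, 3) = -2
Beta (MAX): max(2, -2) = 2
S0 (MIN): min(3, 2) = 2
MIN at S0 wants the lowest of {Alpha=3, Beta=2}, so chooses Beta.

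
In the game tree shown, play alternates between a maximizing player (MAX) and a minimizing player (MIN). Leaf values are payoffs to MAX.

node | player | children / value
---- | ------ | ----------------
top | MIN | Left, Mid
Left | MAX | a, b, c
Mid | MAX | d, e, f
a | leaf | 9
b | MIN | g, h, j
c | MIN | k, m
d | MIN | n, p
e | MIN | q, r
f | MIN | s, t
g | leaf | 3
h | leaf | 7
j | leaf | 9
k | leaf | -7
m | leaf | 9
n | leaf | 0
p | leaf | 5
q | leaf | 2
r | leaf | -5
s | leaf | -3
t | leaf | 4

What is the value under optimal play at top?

b (MIN): min(3, 7, 9) = 3
c (MIN): min(-7, 9) = -7
Left (MAX): max(9, 3, -7) = 9
d (MIN): min(0, 5) = 0
e (MIN): min(2, -5) = -5
f (MIN): min(-3, 4) = -3
Mid (MAX): max(0, -5, -3) = 0
top (MIN): min(9, 0) = 0

0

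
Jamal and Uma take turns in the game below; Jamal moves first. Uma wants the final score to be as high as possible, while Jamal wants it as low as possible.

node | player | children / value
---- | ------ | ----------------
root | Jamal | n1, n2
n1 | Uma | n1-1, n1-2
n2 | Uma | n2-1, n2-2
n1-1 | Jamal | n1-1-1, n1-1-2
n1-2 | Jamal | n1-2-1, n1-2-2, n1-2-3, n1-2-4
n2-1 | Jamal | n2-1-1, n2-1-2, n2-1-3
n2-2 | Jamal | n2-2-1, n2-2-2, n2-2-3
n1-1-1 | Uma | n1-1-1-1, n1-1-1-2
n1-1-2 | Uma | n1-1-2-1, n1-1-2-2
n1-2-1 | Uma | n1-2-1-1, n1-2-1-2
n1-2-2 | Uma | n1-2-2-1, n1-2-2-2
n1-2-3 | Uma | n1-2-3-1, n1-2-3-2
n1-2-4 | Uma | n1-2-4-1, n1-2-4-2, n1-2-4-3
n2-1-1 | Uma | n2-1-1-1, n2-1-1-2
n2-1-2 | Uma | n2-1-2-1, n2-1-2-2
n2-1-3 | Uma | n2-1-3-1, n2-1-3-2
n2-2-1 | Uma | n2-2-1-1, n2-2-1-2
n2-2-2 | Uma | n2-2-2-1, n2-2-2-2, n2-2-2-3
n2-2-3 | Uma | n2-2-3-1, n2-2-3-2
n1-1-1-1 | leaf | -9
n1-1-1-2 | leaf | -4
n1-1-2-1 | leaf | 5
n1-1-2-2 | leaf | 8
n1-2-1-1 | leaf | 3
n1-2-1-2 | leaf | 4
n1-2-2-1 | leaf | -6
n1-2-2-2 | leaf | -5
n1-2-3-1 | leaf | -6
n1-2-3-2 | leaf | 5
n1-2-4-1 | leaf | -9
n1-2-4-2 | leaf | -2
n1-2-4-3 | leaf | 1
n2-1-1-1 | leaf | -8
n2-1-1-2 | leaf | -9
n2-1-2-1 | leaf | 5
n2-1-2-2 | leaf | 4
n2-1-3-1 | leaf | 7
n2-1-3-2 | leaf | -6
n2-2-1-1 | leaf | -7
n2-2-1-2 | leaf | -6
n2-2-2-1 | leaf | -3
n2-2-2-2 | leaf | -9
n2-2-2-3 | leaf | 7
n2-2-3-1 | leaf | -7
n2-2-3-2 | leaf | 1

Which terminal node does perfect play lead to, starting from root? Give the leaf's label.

n2-2-1-2

n1-1-1 (Uma): max(-9, -4) = -4
n1-1-2 (Uma): max(5, 8) = 8
n1-1 (Jamal): min(-4, 8) = -4
n1-2-1 (Uma): max(3, 4) = 4
n1-2-2 (Uma): max(-6, -5) = -5
n1-2-3 (Uma): max(-6, 5) = 5
n1-2-4 (Uma): max(-9, -2, 1) = 1
n1-2 (Jamal): min(4, -5, 5, 1) = -5
n1 (Uma): max(-4, -5) = -4
n2-1-1 (Uma): max(-8, -9) = -8
n2-1-2 (Uma): max(5, 4) = 5
n2-1-3 (Uma): max(7, -6) = 7
n2-1 (Jamal): min(-8, 5, 7) = -8
n2-2-1 (Uma): max(-7, -6) = -6
n2-2-2 (Uma): max(-3, -9, 7) = 7
n2-2-3 (Uma): max(-7, 1) = 1
n2-2 (Jamal): min(-6, 7, 1) = -6
n2 (Uma): max(-8, -6) = -6
root (Jamal): min(-4, -6) = -6
At root, Jamal picks n2 (lowest: -6).
At n2, Uma picks n2-2 (highest: -6).
At n2-2, Jamal picks n2-2-1 (lowest: -6).
At n2-2-1, Uma picks n2-2-1-2 (highest: -6).
Terminal value -6.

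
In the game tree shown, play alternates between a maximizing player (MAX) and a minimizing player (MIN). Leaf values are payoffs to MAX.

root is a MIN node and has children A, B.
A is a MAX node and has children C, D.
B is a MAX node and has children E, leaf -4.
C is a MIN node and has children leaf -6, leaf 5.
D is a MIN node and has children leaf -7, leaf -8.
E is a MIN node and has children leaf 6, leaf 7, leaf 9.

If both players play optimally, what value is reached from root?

-6

C (MIN): min(-6, 5) = -6
D (MIN): min(-7, -8) = -8
A (MAX): max(-6, -8) = -6
E (MIN): min(6, 7, 9) = 6
B (MAX): max(6, -4) = 6
root (MIN): min(-6, 6) = -6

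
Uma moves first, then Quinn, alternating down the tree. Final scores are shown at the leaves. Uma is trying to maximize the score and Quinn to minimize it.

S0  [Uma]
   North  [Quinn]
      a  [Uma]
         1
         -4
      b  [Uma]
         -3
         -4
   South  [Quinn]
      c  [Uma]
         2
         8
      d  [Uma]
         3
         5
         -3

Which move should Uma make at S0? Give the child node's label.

a (Uma): max(1, -4) = 1
b (Uma): max(-3, -4) = -3
North (Quinn): min(1, -3) = -3
c (Uma): max(2, 8) = 8
d (Uma): max(3, 5, -3) = 5
South (Quinn): min(8, 5) = 5
S0 (Uma): max(-3, 5) = 5
Uma at S0 wants the highest of {North=-3, South=5}, so chooses South.

South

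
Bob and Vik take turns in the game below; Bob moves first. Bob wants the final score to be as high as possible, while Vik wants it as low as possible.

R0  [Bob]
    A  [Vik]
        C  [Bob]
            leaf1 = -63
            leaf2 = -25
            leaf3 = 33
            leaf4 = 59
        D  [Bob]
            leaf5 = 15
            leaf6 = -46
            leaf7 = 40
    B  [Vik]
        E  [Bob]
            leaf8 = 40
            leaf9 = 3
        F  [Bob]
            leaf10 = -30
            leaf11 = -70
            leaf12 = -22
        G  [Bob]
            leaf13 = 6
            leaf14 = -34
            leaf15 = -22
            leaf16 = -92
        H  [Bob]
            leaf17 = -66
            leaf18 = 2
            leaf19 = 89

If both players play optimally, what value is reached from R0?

C (Bob): max(-63, -25, 33, 59) = 59
D (Bob): max(15, -46, 40) = 40
A (Vik): min(59, 40) = 40
E (Bob): max(40, 3) = 40
F (Bob): max(-30, -70, -22) = -22
G (Bob): max(6, -34, -22, -92) = 6
H (Bob): max(-66, 2, 89) = 89
B (Vik): min(40, -22, 6, 89) = -22
R0 (Bob): max(40, -22) = 40

40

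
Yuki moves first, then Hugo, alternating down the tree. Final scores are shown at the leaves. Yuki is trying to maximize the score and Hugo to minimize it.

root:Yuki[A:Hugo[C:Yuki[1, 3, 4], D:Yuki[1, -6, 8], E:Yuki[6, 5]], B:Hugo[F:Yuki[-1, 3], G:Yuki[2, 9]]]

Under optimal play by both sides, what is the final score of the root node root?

C (Yuki): max(1, 3, 4) = 4
D (Yuki): max(1, -6, 8) = 8
E (Yuki): max(6, 5) = 6
A (Hugo): min(4, 8, 6) = 4
F (Yuki): max(-1, 3) = 3
G (Yuki): max(2, 9) = 9
B (Hugo): min(3, 9) = 3
root (Yuki): max(4, 3) = 4

4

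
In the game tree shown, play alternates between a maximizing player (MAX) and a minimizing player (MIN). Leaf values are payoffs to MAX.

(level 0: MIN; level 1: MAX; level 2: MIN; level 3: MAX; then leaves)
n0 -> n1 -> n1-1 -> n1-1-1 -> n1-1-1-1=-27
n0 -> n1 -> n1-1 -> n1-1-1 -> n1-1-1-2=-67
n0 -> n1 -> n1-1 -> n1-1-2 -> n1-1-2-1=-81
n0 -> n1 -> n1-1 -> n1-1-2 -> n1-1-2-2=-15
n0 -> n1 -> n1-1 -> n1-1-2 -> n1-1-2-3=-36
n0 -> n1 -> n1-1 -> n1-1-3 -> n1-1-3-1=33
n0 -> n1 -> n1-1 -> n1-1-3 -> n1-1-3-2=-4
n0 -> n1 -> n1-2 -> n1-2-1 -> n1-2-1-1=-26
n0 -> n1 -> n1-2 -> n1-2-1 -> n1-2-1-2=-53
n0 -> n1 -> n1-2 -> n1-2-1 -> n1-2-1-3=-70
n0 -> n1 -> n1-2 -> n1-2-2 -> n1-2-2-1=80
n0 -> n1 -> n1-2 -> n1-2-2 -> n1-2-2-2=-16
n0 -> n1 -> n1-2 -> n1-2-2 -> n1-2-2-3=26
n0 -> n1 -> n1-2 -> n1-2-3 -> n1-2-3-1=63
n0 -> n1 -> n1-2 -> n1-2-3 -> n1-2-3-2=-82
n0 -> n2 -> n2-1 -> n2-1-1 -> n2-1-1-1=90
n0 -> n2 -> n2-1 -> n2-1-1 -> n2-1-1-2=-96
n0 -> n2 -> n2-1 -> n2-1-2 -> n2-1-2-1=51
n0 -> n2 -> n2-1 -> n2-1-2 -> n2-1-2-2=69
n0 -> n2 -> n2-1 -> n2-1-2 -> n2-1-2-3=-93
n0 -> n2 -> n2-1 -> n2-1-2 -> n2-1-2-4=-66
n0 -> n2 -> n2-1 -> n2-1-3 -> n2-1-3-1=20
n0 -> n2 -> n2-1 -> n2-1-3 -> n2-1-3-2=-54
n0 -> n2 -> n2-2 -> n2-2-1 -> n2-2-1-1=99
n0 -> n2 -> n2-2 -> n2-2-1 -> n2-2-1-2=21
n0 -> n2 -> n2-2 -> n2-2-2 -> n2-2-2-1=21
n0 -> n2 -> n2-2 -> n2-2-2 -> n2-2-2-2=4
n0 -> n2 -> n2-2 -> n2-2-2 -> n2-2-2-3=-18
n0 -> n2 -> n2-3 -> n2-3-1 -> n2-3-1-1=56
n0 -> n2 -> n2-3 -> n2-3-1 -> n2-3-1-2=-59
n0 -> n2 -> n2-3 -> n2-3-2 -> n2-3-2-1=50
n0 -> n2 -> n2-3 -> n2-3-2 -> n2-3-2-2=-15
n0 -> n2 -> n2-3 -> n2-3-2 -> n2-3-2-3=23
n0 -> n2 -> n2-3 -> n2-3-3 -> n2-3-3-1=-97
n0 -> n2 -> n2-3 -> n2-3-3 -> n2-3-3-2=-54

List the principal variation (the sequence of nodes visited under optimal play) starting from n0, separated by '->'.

n1-1-1 (MAX): max(-27, -67) = -27
n1-1-2 (MAX): max(-81, -15, -36) = -15
n1-1-3 (MAX): max(33, -4) = 33
n1-1 (MIN): min(-27, -15, 33) = -27
n1-2-1 (MAX): max(-26, -53, -70) = -26
n1-2-2 (MAX): max(80, -16, 26) = 80
n1-2-3 (MAX): max(63, -82) = 63
n1-2 (MIN): min(-26, 80, 63) = -26
n1 (MAX): max(-27, -26) = -26
n2-1-1 (MAX): max(90, -96) = 90
n2-1-2 (MAX): max(51, 69, -93, -66) = 69
n2-1-3 (MAX): max(20, -54) = 20
n2-1 (MIN): min(90, 69, 20) = 20
n2-2-1 (MAX): max(99, 21) = 99
n2-2-2 (MAX): max(21, 4, -18) = 21
n2-2 (MIN): min(99, 21) = 21
n2-3-1 (MAX): max(56, -59) = 56
n2-3-2 (MAX): max(50, -15, 23) = 50
n2-3-3 (MAX): max(-97, -54) = -54
n2-3 (MIN): min(56, 50, -54) = -54
n2 (MAX): max(20, 21, -54) = 21
n0 (MIN): min(-26, 21) = -26
At n0, MIN picks n1 (lowest: -26).
At n1, MAX picks n1-2 (highest: -26).
At n1-2, MIN picks n1-2-1 (lowest: -26).
At n1-2-1, MAX picks n1-2-1-1 (highest: -26).
Terminal value -26.

n0 -> n1 -> n1-2 -> n1-2-1 -> n1-2-1-1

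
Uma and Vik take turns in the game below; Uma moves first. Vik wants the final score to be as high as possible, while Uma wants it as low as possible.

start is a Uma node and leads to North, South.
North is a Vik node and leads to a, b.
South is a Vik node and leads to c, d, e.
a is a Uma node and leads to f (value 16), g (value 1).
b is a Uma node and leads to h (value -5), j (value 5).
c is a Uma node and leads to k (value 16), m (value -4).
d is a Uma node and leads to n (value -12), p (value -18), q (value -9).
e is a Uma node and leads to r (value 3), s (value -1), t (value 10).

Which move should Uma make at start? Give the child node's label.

South

a (Uma): min(16, 1) = 1
b (Uma): min(-5, 5) = -5
North (Vik): max(1, -5) = 1
c (Uma): min(16, -4) = -4
d (Uma): min(-12, -18, -9) = -18
e (Uma): min(3, -1, 10) = -1
South (Vik): max(-4, -18, -1) = -1
start (Uma): min(1, -1) = -1
Uma at start wants the lowest of {North=1, South=-1}, so chooses South.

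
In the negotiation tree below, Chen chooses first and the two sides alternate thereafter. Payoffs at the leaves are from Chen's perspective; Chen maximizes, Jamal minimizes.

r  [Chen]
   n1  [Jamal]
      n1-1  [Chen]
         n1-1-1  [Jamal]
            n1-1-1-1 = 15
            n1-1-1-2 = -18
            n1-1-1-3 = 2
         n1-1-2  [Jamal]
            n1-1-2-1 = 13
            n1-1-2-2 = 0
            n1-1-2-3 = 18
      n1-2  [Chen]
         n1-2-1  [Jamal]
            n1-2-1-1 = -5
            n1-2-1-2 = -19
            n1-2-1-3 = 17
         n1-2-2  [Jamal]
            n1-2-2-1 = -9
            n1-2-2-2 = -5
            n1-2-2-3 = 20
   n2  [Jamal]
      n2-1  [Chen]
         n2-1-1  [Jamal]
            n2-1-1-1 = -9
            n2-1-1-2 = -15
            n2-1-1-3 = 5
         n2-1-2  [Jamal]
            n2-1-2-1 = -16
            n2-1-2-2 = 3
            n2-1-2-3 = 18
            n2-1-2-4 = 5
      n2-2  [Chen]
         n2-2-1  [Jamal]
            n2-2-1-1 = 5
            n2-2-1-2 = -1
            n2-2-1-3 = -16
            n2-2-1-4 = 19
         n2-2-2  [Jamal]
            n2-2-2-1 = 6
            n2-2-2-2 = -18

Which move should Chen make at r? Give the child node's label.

n1-1-1 (Jamal): min(15, -18, 2) = -18
n1-1-2 (Jamal): min(13, 0, 18) = 0
n1-1 (Chen): max(-18, 0) = 0
n1-2-1 (Jamal): min(-5, -19, 17) = -19
n1-2-2 (Jamal): min(-9, -5, 20) = -9
n1-2 (Chen): max(-19, -9) = -9
n1 (Jamal): min(0, -9) = -9
n2-1-1 (Jamal): min(-9, -15, 5) = -15
n2-1-2 (Jamal): min(-16, 3, 18, 5) = -16
n2-1 (Chen): max(-15, -16) = -15
n2-2-1 (Jamal): min(5, -1, -16, 19) = -16
n2-2-2 (Jamal): min(6, -18) = -18
n2-2 (Chen): max(-16, -18) = -16
n2 (Jamal): min(-15, -16) = -16
r (Chen): max(-9, -16) = -9
Chen at r wants the highest of {n1=-9, n2=-16}, so chooses n1.

n1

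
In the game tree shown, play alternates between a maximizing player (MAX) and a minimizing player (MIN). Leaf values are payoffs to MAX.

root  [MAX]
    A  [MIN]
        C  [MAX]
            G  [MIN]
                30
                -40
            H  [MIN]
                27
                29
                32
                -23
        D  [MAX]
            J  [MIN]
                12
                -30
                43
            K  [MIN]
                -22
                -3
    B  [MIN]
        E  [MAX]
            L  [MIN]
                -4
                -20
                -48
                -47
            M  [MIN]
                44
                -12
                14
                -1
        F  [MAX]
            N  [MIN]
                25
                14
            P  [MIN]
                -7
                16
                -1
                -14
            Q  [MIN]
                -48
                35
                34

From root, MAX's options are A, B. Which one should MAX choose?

B

G (MIN): min(30, -40) = -40
H (MIN): min(27, 29, 32, -23) = -23
C (MAX): max(-40, -23) = -23
J (MIN): min(12, -30, 43) = -30
K (MIN): min(-22, -3) = -22
D (MAX): max(-30, -22) = -22
A (MIN): min(-23, -22) = -23
L (MIN): min(-4, -20, -48, -47) = -48
M (MIN): min(44, -12, 14, -1) = -12
E (MAX): max(-48, -12) = -12
N (MIN): min(25, 14) = 14
P (MIN): min(-7, 16, -1, -14) = -14
Q (MIN): min(-48, 35, 34) = -48
F (MAX): max(14, -14, -48) = 14
B (MIN): min(-12, 14) = -12
root (MAX): max(-23, -12) = -12
MAX at root wants the highest of {A=-23, B=-12}, so chooses B.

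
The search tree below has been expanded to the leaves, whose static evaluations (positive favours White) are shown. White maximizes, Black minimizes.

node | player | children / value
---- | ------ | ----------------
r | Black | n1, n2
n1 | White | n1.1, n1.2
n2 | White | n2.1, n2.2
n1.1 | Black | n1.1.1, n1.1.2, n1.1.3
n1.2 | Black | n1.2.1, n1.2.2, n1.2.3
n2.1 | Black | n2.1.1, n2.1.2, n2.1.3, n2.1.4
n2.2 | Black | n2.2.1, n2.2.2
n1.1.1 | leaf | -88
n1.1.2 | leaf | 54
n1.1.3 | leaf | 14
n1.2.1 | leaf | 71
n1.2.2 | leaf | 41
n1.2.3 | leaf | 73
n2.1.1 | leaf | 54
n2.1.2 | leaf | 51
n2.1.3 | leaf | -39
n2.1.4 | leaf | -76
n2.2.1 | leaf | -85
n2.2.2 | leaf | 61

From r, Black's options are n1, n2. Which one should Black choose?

n2

n1.1 (Black): min(-88, 54, 14) = -88
n1.2 (Black): min(71, 41, 73) = 41
n1 (White): max(-88, 41) = 41
n2.1 (Black): min(54, 51, -39, -76) = -76
n2.2 (Black): min(-85, 61) = -85
n2 (White): max(-76, -85) = -76
r (Black): min(41, -76) = -76
Black at r wants the lowest of {n1=41, n2=-76}, so chooses n2.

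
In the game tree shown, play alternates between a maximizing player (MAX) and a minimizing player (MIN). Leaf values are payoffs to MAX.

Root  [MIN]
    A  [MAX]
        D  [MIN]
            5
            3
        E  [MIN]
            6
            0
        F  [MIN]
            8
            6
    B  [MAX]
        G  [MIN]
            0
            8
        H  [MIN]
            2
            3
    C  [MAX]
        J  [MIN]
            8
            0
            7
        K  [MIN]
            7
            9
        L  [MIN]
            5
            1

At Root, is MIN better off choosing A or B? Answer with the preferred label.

D (MIN): min(5, 3) = 3
E (MIN): min(6, 0) = 0
F (MIN): min(8, 6) = 6
A (MAX): max(3, 0, 6) = 6
G (MIN): min(0, 8) = 0
H (MIN): min(2, 3) = 2
B (MAX): max(0, 2) = 2
MIN prefers the lower value; A=6, B=2. B is better since 2 < 6.

B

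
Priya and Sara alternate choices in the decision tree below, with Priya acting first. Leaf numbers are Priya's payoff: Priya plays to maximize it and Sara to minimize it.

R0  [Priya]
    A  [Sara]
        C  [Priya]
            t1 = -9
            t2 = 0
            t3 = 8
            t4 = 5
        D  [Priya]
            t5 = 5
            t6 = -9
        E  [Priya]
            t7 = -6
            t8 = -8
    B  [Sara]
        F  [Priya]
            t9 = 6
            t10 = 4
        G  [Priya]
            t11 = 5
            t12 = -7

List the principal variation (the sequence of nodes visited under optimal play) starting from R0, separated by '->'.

C (Priya): max(-9, 0, 8, 5) = 8
D (Priya): max(5, -9) = 5
E (Priya): max(-6, -8) = -6
A (Sara): min(8, 5, -6) = -6
F (Priya): max(6, 4) = 6
G (Priya): max(5, -7) = 5
B (Sara): min(6, 5) = 5
R0 (Priya): max(-6, 5) = 5
At R0, Priya picks B (highest: 5).
At B, Sara picks G (lowest: 5).
At G, Priya picks t11 (highest: 5).
Terminal value 5.

R0 -> B -> G -> t11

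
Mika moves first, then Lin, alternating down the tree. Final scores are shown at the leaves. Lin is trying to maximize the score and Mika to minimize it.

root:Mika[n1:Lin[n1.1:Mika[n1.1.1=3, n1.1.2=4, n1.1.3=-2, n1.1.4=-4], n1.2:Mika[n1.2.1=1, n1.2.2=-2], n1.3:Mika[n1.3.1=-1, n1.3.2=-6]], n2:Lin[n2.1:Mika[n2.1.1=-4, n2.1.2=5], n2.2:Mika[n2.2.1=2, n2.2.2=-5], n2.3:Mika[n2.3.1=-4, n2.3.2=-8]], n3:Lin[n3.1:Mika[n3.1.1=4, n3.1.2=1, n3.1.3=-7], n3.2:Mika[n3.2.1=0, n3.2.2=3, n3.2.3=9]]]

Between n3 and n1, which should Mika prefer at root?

n3.1 (Mika): min(4, 1, -7) = -7
n3.2 (Mika): min(0, 3, 9) = 0
n3 (Lin): max(-7, 0) = 0
n1.1 (Mika): min(3, 4, -2, -4) = -4
n1.2 (Mika): min(1, -2) = -2
n1.3 (Mika): min(-1, -6) = -6
n1 (Lin): max(-4, -2, -6) = -2
Mika prefers the lower value; n3=0, n1=-2. n1 is better since -2 < 0.

n1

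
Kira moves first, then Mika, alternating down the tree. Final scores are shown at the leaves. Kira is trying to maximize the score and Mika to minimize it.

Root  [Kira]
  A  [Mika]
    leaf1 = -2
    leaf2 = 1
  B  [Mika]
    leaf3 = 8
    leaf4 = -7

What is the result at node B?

-7

B (Mika): min(8, -7) = -7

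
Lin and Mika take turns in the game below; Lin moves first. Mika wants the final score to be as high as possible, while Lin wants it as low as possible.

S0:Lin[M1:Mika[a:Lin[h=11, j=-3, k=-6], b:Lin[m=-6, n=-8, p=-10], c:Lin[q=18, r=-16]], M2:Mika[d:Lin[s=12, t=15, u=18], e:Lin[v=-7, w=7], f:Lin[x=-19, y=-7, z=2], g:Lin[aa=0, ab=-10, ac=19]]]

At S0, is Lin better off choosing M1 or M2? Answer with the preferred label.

M1

a (Lin): min(11, -3, -6) = -6
b (Lin): min(-6, -8, -10) = -10
c (Lin): min(18, -16) = -16
M1 (Mika): max(-6, -10, -16) = -6
d (Lin): min(12, 15, 18) = 12
e (Lin): min(-7, 7) = -7
f (Lin): min(-19, -7, 2) = -19
g (Lin): min(0, -10, 19) = -10
M2 (Mika): max(12, -7, -19, -10) = 12
Lin prefers the lower value; M1=-6, M2=12. M1 is better since -6 < 12.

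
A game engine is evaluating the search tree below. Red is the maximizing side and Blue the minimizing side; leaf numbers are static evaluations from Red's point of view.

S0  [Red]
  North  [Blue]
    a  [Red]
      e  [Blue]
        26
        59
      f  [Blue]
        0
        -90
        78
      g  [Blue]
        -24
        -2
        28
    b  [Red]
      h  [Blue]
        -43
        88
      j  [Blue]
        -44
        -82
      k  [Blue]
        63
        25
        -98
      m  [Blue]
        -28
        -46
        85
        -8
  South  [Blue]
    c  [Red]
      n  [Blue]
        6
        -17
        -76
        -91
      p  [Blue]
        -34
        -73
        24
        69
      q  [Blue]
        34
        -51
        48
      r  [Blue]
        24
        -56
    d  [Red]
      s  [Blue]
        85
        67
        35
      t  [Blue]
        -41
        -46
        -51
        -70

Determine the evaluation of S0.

-43

e (Blue): min(26, 59) = 26
f (Blue): min(0, -90, 78) = -90
g (Blue): min(-24, -2, 28) = -24
a (Red): max(26, -90, -24) = 26
h (Blue): min(-43, 88) = -43
j (Blue): min(-44, -82) = -82
k (Blue): min(63, 25, -98) = -98
m (Blue): min(-28, -46, 85, -8) = -46
b (Red): max(-43, -82, -98, -46) = -43
North (Blue): min(26, -43) = -43
n (Blue): min(6, -17, -76, -91) = -91
p (Blue): min(-34, -73, 24, 69) = -73
q (Blue): min(34, -51, 48) = -51
r (Blue): min(24, -56) = -56
c (Red): max(-91, -73, -51, -56) = -51
s (Blue): min(85, 67, 35) = 35
t (Blue): min(-41, -46, -51, -70) = -70
d (Red): max(35, -70) = 35
South (Blue): min(-51, 35) = -51
S0 (Red): max(-43, -51) = -43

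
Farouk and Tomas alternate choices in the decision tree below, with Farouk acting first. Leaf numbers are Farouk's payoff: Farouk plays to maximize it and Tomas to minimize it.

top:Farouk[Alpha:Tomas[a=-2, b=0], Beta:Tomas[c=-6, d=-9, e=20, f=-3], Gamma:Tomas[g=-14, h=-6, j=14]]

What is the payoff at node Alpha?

Alpha (Tomas): min(-2, 0) = -2

-2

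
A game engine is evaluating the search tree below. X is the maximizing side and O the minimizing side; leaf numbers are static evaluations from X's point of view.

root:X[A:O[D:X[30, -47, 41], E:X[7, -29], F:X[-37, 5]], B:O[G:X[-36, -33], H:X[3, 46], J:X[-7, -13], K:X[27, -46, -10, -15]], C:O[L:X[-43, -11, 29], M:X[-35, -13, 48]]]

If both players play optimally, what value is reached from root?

29

D (X): max(30, -47, 41) = 41
E (X): max(7, -29) = 7
F (X): max(-37, 5) = 5
A (O): min(41, 7, 5) = 5
G (X): max(-36, -33) = -33
H (X): max(3, 46) = 46
J (X): max(-7, -13) = -7
K (X): max(27, -46, -10, -15) = 27
B (O): min(-33, 46, -7, 27) = -33
L (X): max(-43, -11, 29) = 29
M (X): max(-35, -13, 48) = 48
C (O): min(29, 48) = 29
root (X): max(5, -33, 29) = 29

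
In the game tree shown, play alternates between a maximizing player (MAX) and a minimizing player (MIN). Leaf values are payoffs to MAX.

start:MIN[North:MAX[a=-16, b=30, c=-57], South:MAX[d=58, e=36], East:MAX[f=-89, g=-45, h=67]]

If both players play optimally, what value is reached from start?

30

North (MAX): max(-16, 30, -57) = 30
South (MAX): max(58, 36) = 58
East (MAX): max(-89, -45, 67) = 67
start (MIN): min(30, 58, 67) = 30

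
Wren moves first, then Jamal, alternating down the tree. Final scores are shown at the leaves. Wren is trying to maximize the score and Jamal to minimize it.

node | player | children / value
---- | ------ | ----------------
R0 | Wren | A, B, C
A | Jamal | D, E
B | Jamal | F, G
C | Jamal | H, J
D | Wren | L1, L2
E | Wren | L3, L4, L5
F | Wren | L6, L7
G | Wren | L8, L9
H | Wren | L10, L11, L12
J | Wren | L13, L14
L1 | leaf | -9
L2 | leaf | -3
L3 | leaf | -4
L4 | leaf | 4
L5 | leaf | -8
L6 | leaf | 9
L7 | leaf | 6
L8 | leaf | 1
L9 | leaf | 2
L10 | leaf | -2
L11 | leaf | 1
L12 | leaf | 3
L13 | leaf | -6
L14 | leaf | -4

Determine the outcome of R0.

D (Wren): max(-9, -3) = -3
E (Wren): max(-4, 4, -8) = 4
A (Jamal): min(-3, 4) = -3
F (Wren): max(9, 6) = 9
G (Wren): max(1, 2) = 2
B (Jamal): min(9, 2) = 2
H (Wren): max(-2, 1, 3) = 3
J (Wren): max(-6, -4) = -4
C (Jamal): min(3, -4) = -4
R0 (Wren): max(-3, 2, -4) = 2

2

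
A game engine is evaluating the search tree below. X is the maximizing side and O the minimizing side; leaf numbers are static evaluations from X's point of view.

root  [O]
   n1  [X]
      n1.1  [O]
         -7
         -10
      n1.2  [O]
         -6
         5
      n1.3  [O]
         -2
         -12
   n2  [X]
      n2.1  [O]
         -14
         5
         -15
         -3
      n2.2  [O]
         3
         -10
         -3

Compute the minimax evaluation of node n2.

-10

n2.1 (O): min(-14, 5, -15, -3) = -15
n2.2 (O): min(3, -10, -3) = -10
n2 (X): max(-15, -10) = -10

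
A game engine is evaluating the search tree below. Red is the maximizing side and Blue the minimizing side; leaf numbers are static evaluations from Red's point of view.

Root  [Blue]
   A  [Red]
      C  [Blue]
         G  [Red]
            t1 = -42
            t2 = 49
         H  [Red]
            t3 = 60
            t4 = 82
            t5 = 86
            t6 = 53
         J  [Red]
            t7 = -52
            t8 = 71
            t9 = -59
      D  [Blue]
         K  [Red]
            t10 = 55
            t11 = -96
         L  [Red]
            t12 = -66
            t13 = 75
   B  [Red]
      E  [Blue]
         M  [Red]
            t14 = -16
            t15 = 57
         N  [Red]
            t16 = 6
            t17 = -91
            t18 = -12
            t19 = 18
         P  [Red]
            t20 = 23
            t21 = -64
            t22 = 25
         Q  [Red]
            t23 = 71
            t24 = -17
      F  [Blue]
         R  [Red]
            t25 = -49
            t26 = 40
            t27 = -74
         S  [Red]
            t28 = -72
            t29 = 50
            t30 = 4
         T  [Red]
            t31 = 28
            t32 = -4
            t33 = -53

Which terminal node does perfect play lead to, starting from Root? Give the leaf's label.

G (Red): max(-42, 49) = 49
H (Red): max(60, 82, 86, 53) = 86
J (Red): max(-52, 71, -59) = 71
C (Blue): min(49, 86, 71) = 49
K (Red): max(55, -96) = 55
L (Red): max(-66, 75) = 75
D (Blue): min(55, 75) = 55
A (Red): max(49, 55) = 55
M (Red): max(-16, 57) = 57
N (Red): max(6, -91, -12, 18) = 18
P (Red): max(23, -64, 25) = 25
Q (Red): max(71, -17) = 71
E (Blue): min(57, 18, 25, 71) = 18
R (Red): max(-49, 40, -74) = 40
S (Red): max(-72, 50, 4) = 50
T (Red): max(28, -4, -53) = 28
F (Blue): min(40, 50, 28) = 28
B (Red): max(18, 28) = 28
Root (Blue): min(55, 28) = 28
At Root, Blue picks B (lowest: 28).
At B, Red picks F (highest: 28).
At F, Blue picks T (lowest: 28).
At T, Red picks t31 (highest: 28).
Terminal value 28.

t31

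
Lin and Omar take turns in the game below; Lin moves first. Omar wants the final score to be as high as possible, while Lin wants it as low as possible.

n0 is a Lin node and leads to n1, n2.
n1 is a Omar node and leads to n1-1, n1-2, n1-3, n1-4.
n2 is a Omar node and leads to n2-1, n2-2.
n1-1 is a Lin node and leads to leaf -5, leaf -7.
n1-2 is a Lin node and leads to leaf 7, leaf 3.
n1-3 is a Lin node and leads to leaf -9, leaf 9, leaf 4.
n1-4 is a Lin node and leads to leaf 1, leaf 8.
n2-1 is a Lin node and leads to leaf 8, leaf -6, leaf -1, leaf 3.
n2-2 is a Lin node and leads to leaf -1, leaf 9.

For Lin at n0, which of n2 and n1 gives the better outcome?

n2

n2-1 (Lin): min(8, -6, -1, 3) = -6
n2-2 (Lin): min(-1, 9) = -1
n2 (Omar): max(-6, -1) = -1
n1-1 (Lin): min(-5, -7) = -7
n1-2 (Lin): min(7, 3) = 3
n1-3 (Lin): min(-9, 9, 4) = -9
n1-4 (Lin): min(1, 8) = 1
n1 (Omar): max(-7, 3, -9, 1) = 3
Lin prefers the lower value; n2=-1, n1=3. n2 is better since -1 < 3.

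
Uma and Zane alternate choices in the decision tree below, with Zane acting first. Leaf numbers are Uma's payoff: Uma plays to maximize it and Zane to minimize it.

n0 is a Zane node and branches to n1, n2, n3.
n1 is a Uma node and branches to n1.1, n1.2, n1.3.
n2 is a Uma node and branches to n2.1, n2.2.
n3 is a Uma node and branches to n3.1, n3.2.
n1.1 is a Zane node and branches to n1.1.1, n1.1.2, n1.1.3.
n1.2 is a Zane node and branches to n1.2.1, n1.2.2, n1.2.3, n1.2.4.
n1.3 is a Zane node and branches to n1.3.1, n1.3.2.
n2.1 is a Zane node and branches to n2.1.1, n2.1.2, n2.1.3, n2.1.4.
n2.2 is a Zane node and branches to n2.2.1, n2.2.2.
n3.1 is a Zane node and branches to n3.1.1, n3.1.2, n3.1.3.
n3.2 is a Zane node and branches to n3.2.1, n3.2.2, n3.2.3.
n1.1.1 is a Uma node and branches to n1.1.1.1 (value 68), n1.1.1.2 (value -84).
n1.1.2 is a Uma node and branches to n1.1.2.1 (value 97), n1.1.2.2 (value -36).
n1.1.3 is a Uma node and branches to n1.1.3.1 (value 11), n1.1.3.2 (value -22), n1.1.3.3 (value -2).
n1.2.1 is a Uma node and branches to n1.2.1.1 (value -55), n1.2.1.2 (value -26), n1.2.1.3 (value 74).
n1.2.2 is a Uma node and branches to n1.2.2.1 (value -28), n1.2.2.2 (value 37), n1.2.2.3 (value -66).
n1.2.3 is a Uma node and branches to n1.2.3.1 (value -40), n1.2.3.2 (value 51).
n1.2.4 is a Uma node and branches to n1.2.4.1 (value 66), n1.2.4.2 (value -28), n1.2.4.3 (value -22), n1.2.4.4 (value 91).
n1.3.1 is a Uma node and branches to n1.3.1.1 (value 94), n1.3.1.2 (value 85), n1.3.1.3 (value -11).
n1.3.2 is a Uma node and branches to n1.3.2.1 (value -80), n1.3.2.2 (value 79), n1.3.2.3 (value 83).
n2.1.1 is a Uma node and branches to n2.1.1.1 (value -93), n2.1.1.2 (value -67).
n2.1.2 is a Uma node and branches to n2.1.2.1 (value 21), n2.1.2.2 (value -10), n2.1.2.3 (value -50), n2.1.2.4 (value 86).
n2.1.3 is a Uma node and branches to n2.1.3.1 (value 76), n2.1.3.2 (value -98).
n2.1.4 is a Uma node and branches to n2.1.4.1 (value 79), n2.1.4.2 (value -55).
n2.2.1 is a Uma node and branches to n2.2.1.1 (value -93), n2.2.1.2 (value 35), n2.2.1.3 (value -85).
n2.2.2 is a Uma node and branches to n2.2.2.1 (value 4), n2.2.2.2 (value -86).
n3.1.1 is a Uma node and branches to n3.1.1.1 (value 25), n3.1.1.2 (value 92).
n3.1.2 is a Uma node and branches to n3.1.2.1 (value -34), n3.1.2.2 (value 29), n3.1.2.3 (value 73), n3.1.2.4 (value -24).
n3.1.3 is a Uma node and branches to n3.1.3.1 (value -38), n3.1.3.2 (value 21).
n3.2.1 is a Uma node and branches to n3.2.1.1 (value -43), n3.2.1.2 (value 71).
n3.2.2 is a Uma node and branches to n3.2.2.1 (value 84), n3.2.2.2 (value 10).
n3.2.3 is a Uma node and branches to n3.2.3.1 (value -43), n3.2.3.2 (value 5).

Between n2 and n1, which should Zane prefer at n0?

n2.1.1 (Uma): max(-93, -67) = -67
n2.1.2 (Uma): max(21, -10, -50, 86) = 86
n2.1.3 (Uma): max(76, -98) = 76
n2.1.4 (Uma): max(79, -55) = 79
n2.1 (Zane): min(-67, 86, 76, 79) = -67
n2.2.1 (Uma): max(-93, 35, -85) = 35
n2.2.2 (Uma): max(4, -86) = 4
n2.2 (Zane): min(35, 4) = 4
n2 (Uma): max(-67, 4) = 4
n1.1.1 (Uma): max(68, -84) = 68
n1.1.2 (Uma): max(97, -36) = 97
n1.1.3 (Uma): max(11, -22, -2) = 11
n1.1 (Zane): min(68, 97, 11) = 11
n1.2.1 (Uma): max(-55, -26, 74) = 74
n1.2.2 (Uma): max(-28, 37, -66) = 37
n1.2.3 (Uma): max(-40, 51) = 51
n1.2.4 (Uma): max(66, -28, -22, 91) = 91
n1.2 (Zane): min(74, 37, 51, 91) = 37
n1.3.1 (Uma): max(94, 85, -11) = 94
n1.3.2 (Uma): max(-80, 79, 83) = 83
n1.3 (Zane): min(94, 83) = 83
n1 (Uma): max(11, 37, 83) = 83
Zane prefers the lower value; n2=4, n1=83. n2 is better since 4 < 83.

n2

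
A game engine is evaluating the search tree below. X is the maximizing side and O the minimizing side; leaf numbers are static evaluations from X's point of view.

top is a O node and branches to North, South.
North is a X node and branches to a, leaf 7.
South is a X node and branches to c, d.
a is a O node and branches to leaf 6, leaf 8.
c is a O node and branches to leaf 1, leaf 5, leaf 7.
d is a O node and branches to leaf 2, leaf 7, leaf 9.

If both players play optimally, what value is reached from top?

a (O): min(6, 8) = 6
North (X): max(6, 7) = 7
c (O): min(1, 5, 7) = 1
d (O): min(2, 7, 9) = 2
South (X): max(1, 2) = 2
top (O): min(7, 2) = 2

2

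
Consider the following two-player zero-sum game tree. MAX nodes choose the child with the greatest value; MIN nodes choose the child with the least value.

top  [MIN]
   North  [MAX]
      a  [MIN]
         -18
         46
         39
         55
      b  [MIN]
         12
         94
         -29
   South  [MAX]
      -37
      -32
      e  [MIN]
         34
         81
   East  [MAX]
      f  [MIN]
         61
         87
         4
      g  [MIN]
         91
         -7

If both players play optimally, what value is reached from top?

a (MIN): min(-18, 46, 39, 55) = -18
b (MIN): min(12, 94, -29) = -29
North (MAX): max(-18, -29) = -18
e (MIN): min(34, 81) = 34
South (MAX): max(-37, -32, 34) = 34
f (MIN): min(61, 87, 4) = 4
g (MIN): min(91, -7) = -7
East (MAX): max(4, -7) = 4
top (MIN): min(-18, 34, 4) = -18

-18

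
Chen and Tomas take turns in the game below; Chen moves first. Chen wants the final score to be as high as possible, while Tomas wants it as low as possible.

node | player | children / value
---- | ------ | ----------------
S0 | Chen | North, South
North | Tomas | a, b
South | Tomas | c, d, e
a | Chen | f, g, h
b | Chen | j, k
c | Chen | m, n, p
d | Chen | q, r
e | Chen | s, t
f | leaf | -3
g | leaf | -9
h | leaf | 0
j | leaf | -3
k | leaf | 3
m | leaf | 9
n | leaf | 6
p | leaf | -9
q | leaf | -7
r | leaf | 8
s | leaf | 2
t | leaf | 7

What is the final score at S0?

7

a (Chen): max(-3, -9, 0) = 0
b (Chen): max(-3, 3) = 3
North (Tomas): min(0, 3) = 0
c (Chen): max(9, 6, -9) = 9
d (Chen): max(-7, 8) = 8
e (Chen): max(2, 7) = 7
South (Tomas): min(9, 8, 7) = 7
S0 (Chen): max(0, 7) = 7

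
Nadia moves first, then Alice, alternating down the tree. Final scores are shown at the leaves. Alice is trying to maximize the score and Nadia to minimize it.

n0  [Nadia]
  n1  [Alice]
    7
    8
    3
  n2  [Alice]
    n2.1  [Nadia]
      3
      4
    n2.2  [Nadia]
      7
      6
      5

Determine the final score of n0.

n1 (Alice): max(7, 8, 3) = 8
n2.1 (Nadia): min(3, 4) = 3
n2.2 (Nadia): min(7, 6, 5) = 5
n2 (Alice): max(3, 5) = 5
n0 (Nadia): min(8, 5) = 5

5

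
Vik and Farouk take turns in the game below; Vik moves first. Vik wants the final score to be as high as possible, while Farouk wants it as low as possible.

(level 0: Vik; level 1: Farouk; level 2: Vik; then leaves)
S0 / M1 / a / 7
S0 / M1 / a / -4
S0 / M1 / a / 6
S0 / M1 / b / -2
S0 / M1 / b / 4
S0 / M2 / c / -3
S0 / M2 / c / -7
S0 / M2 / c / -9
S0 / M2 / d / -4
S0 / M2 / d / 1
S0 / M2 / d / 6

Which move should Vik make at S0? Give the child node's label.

M1

a (Vik): max(7, -4, 6) = 7
b (Vik): max(-2, 4) = 4
M1 (Farouk): min(7, 4) = 4
c (Vik): max(-3, -7, -9) = -3
d (Vik): max(-4, 1, 6) = 6
M2 (Farouk): min(-3, 6) = -3
S0 (Vik): max(4, -3) = 4
Vik at S0 wants the highest of {M1=4, M2=-3}, so chooses M1.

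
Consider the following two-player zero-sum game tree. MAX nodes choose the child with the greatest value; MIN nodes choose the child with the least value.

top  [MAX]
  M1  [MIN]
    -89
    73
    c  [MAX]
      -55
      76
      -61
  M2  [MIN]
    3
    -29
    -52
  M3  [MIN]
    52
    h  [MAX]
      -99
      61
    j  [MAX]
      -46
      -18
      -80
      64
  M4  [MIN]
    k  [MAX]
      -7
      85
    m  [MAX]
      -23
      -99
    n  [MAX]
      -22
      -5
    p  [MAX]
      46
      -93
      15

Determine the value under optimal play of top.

52

c (MAX): max(-55, 76, -61) = 76
M1 (MIN): min(-89, 73, 76) = -89
M2 (MIN): min(3, -29, -52) = -52
h (MAX): max(-99, 61) = 61
j (MAX): max(-46, -18, -80, 64) = 64
M3 (MIN): min(52, 61, 64) = 52
k (MAX): max(-7, 85) = 85
m (MAX): max(-23, -99) = -23
n (MAX): max(-22, -5) = -5
p (MAX): max(46, -93, 15) = 46
M4 (MIN): min(85, -23, -5, 46) = -23
top (MAX): max(-89, -52, 52, -23) = 52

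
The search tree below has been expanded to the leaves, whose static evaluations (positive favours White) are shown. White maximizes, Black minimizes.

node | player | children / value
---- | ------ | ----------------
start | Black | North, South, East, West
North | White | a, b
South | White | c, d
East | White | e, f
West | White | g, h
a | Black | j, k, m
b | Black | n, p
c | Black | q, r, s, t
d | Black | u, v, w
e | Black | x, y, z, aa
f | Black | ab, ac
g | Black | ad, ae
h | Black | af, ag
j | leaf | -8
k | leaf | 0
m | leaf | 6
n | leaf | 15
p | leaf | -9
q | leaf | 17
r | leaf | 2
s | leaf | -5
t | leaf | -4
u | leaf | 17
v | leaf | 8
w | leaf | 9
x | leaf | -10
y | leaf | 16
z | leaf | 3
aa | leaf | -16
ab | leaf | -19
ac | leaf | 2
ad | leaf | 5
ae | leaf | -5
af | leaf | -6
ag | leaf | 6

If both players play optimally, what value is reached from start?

-16

a (Black): min(-8, 0, 6) = -8
b (Black): min(15, -9) = -9
North (White): max(-8, -9) = -8
c (Black): min(17, 2, -5, -4) = -5
d (Black): min(17, 8, 9) = 8
South (White): max(-5, 8) = 8
e (Black): min(-10, 16, 3, -16) = -16
f (Black): min(-19, 2) = -19
East (White): max(-16, -19) = -16
g (Black): min(5, -5) = -5
h (Black): min(-6, 6) = -6
West (White): max(-5, -6) = -5
start (Black): min(-8, 8, -16, -5) = -16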